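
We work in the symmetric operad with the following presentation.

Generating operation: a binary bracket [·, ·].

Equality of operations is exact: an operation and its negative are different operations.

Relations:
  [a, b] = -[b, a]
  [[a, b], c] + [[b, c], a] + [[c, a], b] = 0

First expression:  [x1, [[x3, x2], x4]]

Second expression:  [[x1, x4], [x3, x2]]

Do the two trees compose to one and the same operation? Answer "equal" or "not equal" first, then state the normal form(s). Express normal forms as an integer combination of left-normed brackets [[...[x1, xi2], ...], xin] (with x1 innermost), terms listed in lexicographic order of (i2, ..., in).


not equal; the first gives -[[[x1, x2], x3], x4] + [[[x1, x3], x2], x4] + [[[x1, x4], x2], x3] - [[[x1, x4], x3], x2] and the second -[[[x1, x4], x2], x3] + [[[x1, x4], x3], x2]

In normal form, the first expression is -[[[x1, x2], x3], x4] + [[[x1, x3], x2], x4] + [[[x1, x4], x2], x3] - [[[x1, x4], x3], x2]
In normal form, the second expression is -[[[x1, x4], x2], x3] + [[[x1, x4], x3], x2]
The forms do not match — not equal.


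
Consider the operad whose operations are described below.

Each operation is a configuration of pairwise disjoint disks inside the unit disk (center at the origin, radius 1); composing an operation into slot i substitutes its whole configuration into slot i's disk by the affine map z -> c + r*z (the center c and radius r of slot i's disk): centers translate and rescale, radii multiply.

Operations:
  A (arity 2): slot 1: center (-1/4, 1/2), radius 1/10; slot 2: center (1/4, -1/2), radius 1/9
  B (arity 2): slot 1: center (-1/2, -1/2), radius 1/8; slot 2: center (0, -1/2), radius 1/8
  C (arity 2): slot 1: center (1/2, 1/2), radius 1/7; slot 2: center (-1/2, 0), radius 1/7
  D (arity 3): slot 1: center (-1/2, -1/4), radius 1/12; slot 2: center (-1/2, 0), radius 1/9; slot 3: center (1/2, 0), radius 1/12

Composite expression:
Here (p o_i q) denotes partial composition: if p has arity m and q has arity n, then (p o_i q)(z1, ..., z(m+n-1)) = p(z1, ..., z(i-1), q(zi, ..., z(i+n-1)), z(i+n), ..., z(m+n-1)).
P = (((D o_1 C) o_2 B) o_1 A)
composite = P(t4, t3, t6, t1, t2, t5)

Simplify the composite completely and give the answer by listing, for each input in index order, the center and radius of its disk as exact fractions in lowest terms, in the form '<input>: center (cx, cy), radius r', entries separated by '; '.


t1: center (-13/24, -43/168), radius 1/672; t2: center (-1/2, 0), radius 1/9; t3: center (-51/112, -3/14), radius 1/756; t4: center (-155/336, -17/84), radius 1/840; t5: center (1/2, 0), radius 1/12; t6: center (-23/42, -43/168), radius 1/672

Below D, radii multiply path by path; the t-disk centers shift.
tracing t4 down its 3-map path: center (-155/336, -17/84), radius 1/840
tracing t3 down its 3-map path: center (-51/112, -3/14), radius 1/756
tracing t6 down its 3-map path: center (-23/42, -43/168), radius 1/672
tracing t1 down its 3-map path: center (-13/24, -43/168), radius 1/672
tracing t2 down its 1-map path: center (-1/2, 0), radius 1/9
tracing t5 down its 1-map path: center (1/2, 0), radius 1/12


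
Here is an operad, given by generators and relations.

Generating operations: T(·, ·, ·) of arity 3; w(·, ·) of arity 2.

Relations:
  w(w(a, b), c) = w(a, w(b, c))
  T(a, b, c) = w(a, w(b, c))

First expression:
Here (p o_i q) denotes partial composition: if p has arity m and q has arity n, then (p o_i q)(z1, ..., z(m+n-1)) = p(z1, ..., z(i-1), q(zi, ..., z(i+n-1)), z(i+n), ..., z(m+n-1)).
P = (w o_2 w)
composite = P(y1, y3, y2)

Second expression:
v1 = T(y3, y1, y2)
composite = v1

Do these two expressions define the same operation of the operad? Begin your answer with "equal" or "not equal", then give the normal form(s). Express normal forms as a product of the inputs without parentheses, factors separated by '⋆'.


not equal: they reduce to y1 ⋆ y3 ⋆ y2 and y3 ⋆ y1 ⋆ y2

Reducing the first expression gives y1 ⋆ y3 ⋆ y2
Reducing the second expression gives y3 ⋆ y1 ⋆ y2
They disagree, so not equal.


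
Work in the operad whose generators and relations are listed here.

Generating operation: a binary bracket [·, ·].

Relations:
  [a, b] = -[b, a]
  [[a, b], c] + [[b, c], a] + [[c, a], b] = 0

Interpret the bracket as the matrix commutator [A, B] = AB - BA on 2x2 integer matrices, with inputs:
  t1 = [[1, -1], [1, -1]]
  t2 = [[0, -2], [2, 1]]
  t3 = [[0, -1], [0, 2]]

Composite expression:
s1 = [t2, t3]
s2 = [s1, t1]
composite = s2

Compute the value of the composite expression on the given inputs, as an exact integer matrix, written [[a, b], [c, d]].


[t2, t3] = [[2, -3], [-4, -2]]
[[t2, t3], t1] = [[-7, 2], [-12, 7]]

[[-7, 2], [-12, 7]]


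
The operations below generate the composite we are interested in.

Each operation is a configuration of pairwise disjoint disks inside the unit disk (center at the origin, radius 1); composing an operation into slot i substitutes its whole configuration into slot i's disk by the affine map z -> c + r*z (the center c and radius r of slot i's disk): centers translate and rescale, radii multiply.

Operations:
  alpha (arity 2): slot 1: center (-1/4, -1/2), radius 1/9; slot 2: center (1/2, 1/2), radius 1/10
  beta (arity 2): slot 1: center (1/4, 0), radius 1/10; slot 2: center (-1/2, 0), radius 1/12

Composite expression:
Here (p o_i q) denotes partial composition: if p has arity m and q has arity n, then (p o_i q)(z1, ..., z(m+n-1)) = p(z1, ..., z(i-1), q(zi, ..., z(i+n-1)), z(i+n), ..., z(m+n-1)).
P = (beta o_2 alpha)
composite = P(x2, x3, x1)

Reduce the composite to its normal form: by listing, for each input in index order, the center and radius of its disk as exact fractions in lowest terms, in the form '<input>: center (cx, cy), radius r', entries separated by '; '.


x1: center (-11/24, 1/24), radius 1/120; x2: center (1/4, 0), radius 1/10; x3: center (-25/48, -1/24), radius 1/108

Each x-disk chains the slot maps above it in beta; radii multiply.
input x2: applying the 1 nested substitution gives center (1/4, 0), radius 1/10
input x3: applying the 2 nested substitutions gives center (-25/48, -1/24), radius 1/108
input x1: applying the 2 nested substitutions gives center (-11/24, 1/24), radius 1/120


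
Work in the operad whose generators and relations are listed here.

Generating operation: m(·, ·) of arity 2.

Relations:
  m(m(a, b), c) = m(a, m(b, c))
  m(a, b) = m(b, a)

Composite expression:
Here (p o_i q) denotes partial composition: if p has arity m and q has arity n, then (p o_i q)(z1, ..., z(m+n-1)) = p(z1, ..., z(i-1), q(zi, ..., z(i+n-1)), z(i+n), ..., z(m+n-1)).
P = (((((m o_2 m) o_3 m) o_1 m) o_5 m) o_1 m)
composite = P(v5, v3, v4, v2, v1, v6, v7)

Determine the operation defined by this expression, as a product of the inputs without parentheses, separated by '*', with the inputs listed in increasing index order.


v1 * v2 * v3 * v4 * v5 * v6 * v7

Both nesting and order wash out for m; what remains is which v's occur.
m(v5, v3) reduces to v5 * v3
m(m(v5, v3), v4) reduces to v5 * v3 * v4
m(v6, v7) reduces to v6 * v7
m(v1, m(v6, v7)) reduces to v1 * v6 * v7
m(v2, m(v1, m(v6, v7))) reduces to v2 * v1 * v6 * v7
m(m(m(v5, v3), v4), m(v2, m(v1, m(v6, v7)))) reduces to v5 * v3 * v4 * v2 * v1 * v6 * v7
commutativity sorts the factors: v1 * v2 * v3 * v4 * v5 * v6 * v7


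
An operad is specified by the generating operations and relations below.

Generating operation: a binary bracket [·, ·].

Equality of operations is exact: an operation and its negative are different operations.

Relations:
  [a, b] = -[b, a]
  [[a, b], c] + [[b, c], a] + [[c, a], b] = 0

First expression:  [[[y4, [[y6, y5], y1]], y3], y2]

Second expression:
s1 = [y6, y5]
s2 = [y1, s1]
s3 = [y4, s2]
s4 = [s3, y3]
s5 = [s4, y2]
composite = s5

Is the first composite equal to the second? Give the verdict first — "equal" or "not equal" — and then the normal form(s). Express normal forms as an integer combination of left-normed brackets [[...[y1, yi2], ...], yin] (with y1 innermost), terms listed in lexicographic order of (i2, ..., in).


not equal — first -[[[[[y1, y5], y6], y4], y3], y2] + [[[[[y1, y6], y5], y4], y3], y2], second [[[[[y1, y5], y6], y4], y3], y2] - [[[[[y1, y6], y5], y4], y3], y2]

The first expression reduces to -[[[[[y1, y5], y6], y4], y3], y2] + [[[[[y1, y6], y5], y4], y3], y2]
The second expression reduces to [[[[[y1, y5], y6], y4], y3], y2] - [[[[[y1, y6], y5], y4], y3], y2]
The forms do not match — not equal.


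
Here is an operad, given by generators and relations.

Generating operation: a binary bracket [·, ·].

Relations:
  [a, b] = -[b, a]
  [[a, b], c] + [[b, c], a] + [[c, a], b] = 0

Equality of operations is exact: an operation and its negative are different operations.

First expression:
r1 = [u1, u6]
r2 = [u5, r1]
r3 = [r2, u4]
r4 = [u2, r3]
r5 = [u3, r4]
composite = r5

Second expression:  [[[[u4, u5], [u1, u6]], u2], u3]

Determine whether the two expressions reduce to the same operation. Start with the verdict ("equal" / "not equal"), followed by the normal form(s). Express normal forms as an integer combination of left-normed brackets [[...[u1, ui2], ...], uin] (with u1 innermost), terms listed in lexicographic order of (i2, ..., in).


Reducing the first expression gives -[[[[[u1, u6], u5], u4], u2], u3]
Reducing the second expression gives -[[[[[u1, u6], u4], u5], u2], u3] + [[[[[u1, u6], u5], u4], u2], u3]
Different reductions; not equal.

not equal; first: -[[[[[u1, u6], u5], u4], u2], u3]; second: -[[[[[u1, u6], u4], u5], u2], u3] + [[[[[u1, u6], u5], u4], u2], u3]


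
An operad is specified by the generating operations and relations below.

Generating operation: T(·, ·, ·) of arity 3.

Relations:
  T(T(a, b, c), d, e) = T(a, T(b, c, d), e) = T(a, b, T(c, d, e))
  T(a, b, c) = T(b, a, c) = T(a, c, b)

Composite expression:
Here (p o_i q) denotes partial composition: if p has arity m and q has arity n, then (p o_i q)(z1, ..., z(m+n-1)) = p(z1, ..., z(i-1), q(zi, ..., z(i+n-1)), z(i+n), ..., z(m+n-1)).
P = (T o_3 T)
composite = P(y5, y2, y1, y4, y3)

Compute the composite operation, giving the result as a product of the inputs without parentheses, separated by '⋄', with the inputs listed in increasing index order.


y1 ⋄ y2 ⋄ y3 ⋄ y4 ⋄ y5

Both nesting and order wash out for T; what remains is which y's occur.
T(y1, y4, y3) collapses to y1 ⋄ y4 ⋄ y3
T(y5, y2, T(y1, y4, y3)) collapses to y5 ⋄ y2 ⋄ y1 ⋄ y4 ⋄ y3
the factors in increasing index order: y1 ⋄ y2 ⋄ y3 ⋄ y4 ⋄ y5


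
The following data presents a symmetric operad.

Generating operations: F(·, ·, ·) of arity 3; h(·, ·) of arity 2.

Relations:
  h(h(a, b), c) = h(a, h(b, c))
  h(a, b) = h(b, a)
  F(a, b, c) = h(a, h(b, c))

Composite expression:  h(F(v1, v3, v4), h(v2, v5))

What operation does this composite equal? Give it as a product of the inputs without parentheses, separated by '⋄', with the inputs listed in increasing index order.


Shape and order are irrelevant to h; the v-input set decides.
F(v1, v3, v4) unparenthesizes to v1 ⋄ v3 ⋄ v4
h(v2, v5) unparenthesizes to v2 ⋄ v5
h(F(v1, v3, v4), h(v2, v5)) unparenthesizes to v1 ⋄ v3 ⋄ v4 ⋄ v2 ⋄ v5
reordering the factors by index: v1 ⋄ v2 ⋄ v3 ⋄ v4 ⋄ v5

v1 ⋄ v2 ⋄ v3 ⋄ v4 ⋄ v5


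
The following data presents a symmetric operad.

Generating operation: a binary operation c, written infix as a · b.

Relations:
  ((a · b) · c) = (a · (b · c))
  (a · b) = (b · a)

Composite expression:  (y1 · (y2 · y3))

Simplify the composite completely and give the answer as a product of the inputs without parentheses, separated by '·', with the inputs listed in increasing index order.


y1 · y2 · y3

Both nesting and order wash out for c; what remains is which y's occur.
(y2 · y3) reduces to y2 · y3
(y1 · (y2 · y3)) reduces to y1 · y2 · y3
putting the inputs in ascending order: y1 · y2 · y3


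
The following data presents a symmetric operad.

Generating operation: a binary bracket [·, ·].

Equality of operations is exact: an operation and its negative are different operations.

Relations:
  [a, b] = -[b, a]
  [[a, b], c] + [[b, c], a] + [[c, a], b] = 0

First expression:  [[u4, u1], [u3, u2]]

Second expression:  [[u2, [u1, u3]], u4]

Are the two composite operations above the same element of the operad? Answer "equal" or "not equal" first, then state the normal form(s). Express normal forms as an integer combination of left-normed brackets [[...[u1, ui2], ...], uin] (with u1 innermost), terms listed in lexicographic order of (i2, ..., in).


not equal — first [[[u1, u4], u2], u3] - [[[u1, u4], u3], u2], second -[[[u1, u3], u2], u4]

Normal form of the first expression: [[[u1, u4], u2], u3] - [[[u1, u4], u3], u2]
Normal form of the second expression: -[[[u1, u3], u2], u4]
No match — not equal.


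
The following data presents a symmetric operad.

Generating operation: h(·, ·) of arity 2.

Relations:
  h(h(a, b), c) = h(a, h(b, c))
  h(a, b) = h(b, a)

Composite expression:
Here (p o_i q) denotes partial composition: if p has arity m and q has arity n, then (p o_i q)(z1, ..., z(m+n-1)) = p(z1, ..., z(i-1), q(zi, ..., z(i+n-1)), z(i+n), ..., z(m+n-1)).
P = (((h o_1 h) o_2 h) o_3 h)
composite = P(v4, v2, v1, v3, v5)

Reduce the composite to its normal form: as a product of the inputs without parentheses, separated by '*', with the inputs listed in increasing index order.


v1 * v2 * v3 * v4 * v5

Reordering under h is free, so list the v-inputs canonically.
h(v1, v3) flattens to v1 * v3
h(v2, h(v1, v3)) flattens to v2 * v1 * v3
h(v4, h(v2, h(v1, v3))) flattens to v4 * v2 * v1 * v3
h(h(v4, h(v2, h(v1, v3))), v5) flattens to v4 * v2 * v1 * v3 * v5
sorting the factors by input index: v1 * v2 * v3 * v4 * v5


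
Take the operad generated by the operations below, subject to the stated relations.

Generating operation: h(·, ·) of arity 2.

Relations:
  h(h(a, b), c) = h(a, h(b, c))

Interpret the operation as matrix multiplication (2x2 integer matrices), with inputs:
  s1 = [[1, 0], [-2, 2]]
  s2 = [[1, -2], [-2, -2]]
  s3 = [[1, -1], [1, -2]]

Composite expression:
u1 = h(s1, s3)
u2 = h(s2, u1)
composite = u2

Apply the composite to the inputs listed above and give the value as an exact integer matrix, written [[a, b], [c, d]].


[[1, 3], [-2, 6]]

h(s1, s3) = [[1, -1], [0, -2]]
h(s2, h(s1, s3)) = [[1, 3], [-2, 6]]


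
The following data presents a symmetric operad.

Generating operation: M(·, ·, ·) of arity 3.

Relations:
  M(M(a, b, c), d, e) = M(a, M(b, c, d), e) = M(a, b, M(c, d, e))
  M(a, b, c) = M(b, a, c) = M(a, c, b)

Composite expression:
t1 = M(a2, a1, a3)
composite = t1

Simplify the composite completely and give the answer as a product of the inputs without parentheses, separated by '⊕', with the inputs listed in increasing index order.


Any arrangement under M is one operation, so sort the a-inputs.
M(a2, a1, a3) spells out as a2 ⊕ a1 ⊕ a3
reordering the factors by index: a1 ⊕ a2 ⊕ a3

a1 ⊕ a2 ⊕ a3


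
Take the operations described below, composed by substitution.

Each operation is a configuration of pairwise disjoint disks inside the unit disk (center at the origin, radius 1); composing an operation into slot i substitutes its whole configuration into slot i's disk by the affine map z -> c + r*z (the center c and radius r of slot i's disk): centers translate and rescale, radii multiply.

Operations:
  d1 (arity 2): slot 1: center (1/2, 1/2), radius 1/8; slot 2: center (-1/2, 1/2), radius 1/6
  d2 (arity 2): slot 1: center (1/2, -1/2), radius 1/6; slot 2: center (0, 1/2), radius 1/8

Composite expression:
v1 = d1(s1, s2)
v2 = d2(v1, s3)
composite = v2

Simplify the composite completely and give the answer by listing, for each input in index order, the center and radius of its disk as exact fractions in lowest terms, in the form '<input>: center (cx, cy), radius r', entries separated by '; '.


s1: center (7/12, -5/12), radius 1/48; s2: center (5/12, -5/12), radius 1/36; s3: center (0, 1/2), radius 1/8

Each s-disk chains the slot maps above it in d2; radii multiply.
s1: after 2 affine steps, its disk has center (7/12, -5/12), radius 1/48
s2: after 2 affine steps, its disk has center (5/12, -5/12), radius 1/36
s3: after 1 affine step, its disk has center (0, 1/2), radius 1/8


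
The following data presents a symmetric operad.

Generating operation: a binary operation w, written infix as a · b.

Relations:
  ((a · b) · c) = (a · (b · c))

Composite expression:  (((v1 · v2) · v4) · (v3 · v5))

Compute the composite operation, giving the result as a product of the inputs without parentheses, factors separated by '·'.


v1 · v2 · v4 · v3 · v5

Every regrouping of w is equal, so read the v-inputs in written order.
(v1 · v2) flattens to v1 · v2
((v1 · v2) · v4) flattens to v1 · v2 · v4
(v3 · v5) flattens to v3 · v5
(((v1 · v2) · v4) · (v3 · v5)) flattens to v1 · v2 · v4 · v3 · v5


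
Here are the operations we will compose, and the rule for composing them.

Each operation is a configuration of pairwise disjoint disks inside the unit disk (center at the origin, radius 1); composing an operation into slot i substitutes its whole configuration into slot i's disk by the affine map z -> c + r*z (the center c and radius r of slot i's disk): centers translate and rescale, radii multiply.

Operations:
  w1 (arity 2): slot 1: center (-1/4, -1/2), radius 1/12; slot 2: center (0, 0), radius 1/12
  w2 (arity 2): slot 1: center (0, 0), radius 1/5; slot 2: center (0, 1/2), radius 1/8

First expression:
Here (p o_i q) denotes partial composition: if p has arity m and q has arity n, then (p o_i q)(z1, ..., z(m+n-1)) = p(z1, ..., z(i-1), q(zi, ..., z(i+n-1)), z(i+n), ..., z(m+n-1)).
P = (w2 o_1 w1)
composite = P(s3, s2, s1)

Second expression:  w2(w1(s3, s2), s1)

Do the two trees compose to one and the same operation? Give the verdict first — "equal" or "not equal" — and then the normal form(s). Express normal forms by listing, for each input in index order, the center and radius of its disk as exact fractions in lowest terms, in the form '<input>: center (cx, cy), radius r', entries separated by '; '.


The first expression, normalized: s1: center (0, 1/2), radius 1/8; s2: center (0, 0), radius 1/60; s3: center (-1/20, -1/10), radius 1/60
The second expression, normalized: s1: center (0, 1/2), radius 1/8; s2: center (0, 0), radius 1/60; s3: center (-1/20, -1/10), radius 1/60
The forms coincide; equal.

equal — both sides give s1: center (0, 1/2), radius 1/8; s2: center (0, 0), radius 1/60; s3: center (-1/20, -1/10), radius 1/60


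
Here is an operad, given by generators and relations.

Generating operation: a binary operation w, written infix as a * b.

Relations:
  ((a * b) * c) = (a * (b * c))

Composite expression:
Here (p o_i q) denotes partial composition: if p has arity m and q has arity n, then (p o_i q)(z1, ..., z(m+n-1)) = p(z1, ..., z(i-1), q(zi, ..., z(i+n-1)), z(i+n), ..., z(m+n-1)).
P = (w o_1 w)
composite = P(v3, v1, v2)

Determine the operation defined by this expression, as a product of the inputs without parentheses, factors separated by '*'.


v3 * v1 * v2

Key point: w is associative — brackets drop, the v-order remains.
(v3 * v1) unparenthesizes to v3 * v1
((v3 * v1) * v2) unparenthesizes to v3 * v1 * v2


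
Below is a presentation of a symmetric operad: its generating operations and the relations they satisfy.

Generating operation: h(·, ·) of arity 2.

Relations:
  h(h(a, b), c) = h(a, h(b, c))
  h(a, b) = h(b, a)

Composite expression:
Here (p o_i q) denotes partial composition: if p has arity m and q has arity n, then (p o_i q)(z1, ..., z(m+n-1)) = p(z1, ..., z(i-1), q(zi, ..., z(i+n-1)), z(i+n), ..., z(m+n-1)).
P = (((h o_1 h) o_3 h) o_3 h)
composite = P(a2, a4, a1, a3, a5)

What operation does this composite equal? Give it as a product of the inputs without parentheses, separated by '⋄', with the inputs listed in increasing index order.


a1 ⋄ a2 ⋄ a3 ⋄ a4 ⋄ a5

Reordering under h is free, so list the a-inputs canonically.
h(a2, a4) flattens to a2 ⋄ a4
h(a1, a3) flattens to a1 ⋄ a3
h(h(a1, a3), a5) flattens to a1 ⋄ a3 ⋄ a5
h(h(a2, a4), h(h(a1, a3), a5)) flattens to a2 ⋄ a4 ⋄ a1 ⋄ a3 ⋄ a5
sorting the factors by input index: a1 ⋄ a2 ⋄ a3 ⋄ a4 ⋄ a5


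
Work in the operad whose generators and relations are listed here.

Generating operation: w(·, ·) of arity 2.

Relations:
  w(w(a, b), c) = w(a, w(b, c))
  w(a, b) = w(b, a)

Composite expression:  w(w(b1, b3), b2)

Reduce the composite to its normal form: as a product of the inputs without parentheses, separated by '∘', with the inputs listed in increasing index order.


b1 ∘ b2 ∘ b3

Reordering under w is free, so list the b-inputs canonically.
w(b1, b3) flattens to b1 ∘ b3
w(w(b1, b3), b2) flattens to b1 ∘ b3 ∘ b2
rearranged into index order: b1 ∘ b2 ∘ b3


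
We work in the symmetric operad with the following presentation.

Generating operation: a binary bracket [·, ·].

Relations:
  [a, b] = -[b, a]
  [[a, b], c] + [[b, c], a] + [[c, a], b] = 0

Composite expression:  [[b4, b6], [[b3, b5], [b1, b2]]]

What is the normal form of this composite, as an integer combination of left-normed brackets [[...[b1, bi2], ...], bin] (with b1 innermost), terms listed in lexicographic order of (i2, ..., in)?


[[[[[b1, b2], b3], b5], b4], b6] - [[[[[b1, b2], b3], b5], b6], b4] - [[[[[b1, b2], b5], b3], b4], b6] + [[[[[b1, b2], b5], b3], b6], b4]

Antisymmetry and Jacobi reduce to b1-anchored left-normed brackets.
Composite bracket: [[b4, b6], [[b3, b5], [b1, b2]]]
Each bracket splits as ab - ba, giving 32 signed words (2^5 = 32).
Keep just the words that open with b1:
  b1b2b3b5b4b6 appears with sign +1, giving the term +[[[[[b1, b2], b3], b5], b4], b6]
  b1b2b3b5b6b4 appears with sign -1, giving the term -[[[[[b1, b2], b3], b5], b6], b4]
  b1b2b5b3b4b6 appears with sign -1, giving the term -[[[[[b1, b2], b5], b3], b4], b6]
  b1b2b5b3b6b4 appears with sign +1, giving the term +[[[[[b1, b2], b5], b3], b6], b4]


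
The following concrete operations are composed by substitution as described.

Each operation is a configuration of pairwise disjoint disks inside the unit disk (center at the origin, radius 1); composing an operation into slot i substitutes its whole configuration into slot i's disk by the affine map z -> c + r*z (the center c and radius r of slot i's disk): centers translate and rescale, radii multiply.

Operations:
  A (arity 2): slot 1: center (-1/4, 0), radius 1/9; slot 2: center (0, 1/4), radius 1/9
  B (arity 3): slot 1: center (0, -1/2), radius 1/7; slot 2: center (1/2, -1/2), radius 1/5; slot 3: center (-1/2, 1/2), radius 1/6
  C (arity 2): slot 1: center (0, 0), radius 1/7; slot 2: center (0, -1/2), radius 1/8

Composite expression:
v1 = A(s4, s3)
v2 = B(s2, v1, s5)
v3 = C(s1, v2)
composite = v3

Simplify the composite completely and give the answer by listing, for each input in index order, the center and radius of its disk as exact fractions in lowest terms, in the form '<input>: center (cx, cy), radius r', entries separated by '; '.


s1: center (0, 0), radius 1/7; s2: center (0, -9/16), radius 1/56; s3: center (1/16, -89/160), radius 1/360; s4: center (9/160, -9/16), radius 1/360; s5: center (-1/16, -7/16), radius 1/48

Follow each s-input down from C: c' goes to c + r*c', radius to r*r'.
input s1: applying the 1 nested substitution gives center (0, 0), radius 1/7
input s2: applying the 2 nested substitutions gives center (0, -9/16), radius 1/56
input s4: applying the 3 nested substitutions gives center (9/160, -9/16), radius 1/360
input s3: applying the 3 nested substitutions gives center (1/16, -89/160), radius 1/360
input s5: applying the 2 nested substitutions gives center (-1/16, -7/16), radius 1/48


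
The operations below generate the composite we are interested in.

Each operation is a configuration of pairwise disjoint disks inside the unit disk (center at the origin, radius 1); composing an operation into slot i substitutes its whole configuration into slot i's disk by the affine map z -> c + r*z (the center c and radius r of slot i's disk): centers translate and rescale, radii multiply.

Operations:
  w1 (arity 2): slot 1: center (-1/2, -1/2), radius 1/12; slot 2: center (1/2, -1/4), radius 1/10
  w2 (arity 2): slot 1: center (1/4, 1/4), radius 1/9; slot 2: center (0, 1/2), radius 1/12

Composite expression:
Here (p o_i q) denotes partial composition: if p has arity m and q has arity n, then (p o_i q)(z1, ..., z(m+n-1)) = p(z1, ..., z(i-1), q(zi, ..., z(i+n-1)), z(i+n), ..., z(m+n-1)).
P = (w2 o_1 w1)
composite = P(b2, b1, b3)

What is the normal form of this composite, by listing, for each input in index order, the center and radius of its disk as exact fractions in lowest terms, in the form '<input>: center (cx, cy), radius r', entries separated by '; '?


Affine substitution under w2: radii multiply and b-centers shift.
b2: after 2 affine steps, its disk has center (7/36, 7/36), radius 1/108
b1: after 2 affine steps, its disk has center (11/36, 2/9), radius 1/90
b3: after 1 affine step, its disk has center (0, 1/2), radius 1/12

b1: center (11/36, 2/9), radius 1/90; b2: center (7/36, 7/36), radius 1/108; b3: center (0, 1/2), radius 1/12


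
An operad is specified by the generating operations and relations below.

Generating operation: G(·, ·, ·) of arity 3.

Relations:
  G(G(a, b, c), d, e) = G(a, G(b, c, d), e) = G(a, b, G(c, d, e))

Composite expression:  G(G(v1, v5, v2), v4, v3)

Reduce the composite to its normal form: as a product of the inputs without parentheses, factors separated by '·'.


Key point: G is associative — brackets drop, the v-order remains.
G(v1, v5, v2) spells out as v1 · v5 · v2
G(G(v1, v5, v2), v4, v3) spells out as v1 · v5 · v2 · v4 · v3

v1 · v5 · v2 · v4 · v3


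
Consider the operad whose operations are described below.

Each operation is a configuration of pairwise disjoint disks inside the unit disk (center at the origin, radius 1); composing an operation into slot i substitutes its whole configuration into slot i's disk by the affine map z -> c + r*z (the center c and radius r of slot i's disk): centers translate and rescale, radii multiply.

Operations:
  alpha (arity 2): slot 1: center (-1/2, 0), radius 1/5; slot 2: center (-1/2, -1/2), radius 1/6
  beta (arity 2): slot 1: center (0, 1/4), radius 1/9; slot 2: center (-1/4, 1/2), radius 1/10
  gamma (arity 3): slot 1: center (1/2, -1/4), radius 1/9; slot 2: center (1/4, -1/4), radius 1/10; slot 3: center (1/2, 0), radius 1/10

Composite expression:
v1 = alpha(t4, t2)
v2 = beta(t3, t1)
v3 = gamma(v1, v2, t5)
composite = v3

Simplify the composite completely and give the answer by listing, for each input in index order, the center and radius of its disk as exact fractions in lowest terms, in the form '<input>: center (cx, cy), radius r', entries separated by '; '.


Nesting under gamma composes maps z -> c + r*z down each t-path.
t4 passes through 2 substitutions, ending at center (4/9, -1/4), radius 1/45
t2 passes through 2 substitutions, ending at center (4/9, -11/36), radius 1/54
t3 passes through 2 substitutions, ending at center (1/4, -9/40), radius 1/90
t1 passes through 2 substitutions, ending at center (9/40, -1/5), radius 1/100
t5 passes through 1 substitution, ending at center (1/2, 0), radius 1/10

t1: center (9/40, -1/5), radius 1/100; t2: center (4/9, -11/36), radius 1/54; t3: center (1/4, -9/40), radius 1/90; t4: center (4/9, -1/4), radius 1/45; t5: center (1/2, 0), radius 1/10


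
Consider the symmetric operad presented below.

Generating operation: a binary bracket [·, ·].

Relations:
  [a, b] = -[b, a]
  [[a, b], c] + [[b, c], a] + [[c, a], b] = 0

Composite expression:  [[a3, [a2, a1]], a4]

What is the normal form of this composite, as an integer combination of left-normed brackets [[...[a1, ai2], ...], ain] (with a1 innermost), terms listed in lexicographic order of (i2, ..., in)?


[[[a1, a2], a3], a4]

Skip Jacobi rewriting: expand, keep a1-initial words, read off terms.
Composite bracket: [[a3, [a2, a1]], a4]
The bracket unfolds into 8 signed words via [a, b] = ab - ba (2^3 = 8).
Only words starting with a1 matter:
  word a1a2a3a4 has sign +1, contributing +[[[a1, a2], a3], a4]


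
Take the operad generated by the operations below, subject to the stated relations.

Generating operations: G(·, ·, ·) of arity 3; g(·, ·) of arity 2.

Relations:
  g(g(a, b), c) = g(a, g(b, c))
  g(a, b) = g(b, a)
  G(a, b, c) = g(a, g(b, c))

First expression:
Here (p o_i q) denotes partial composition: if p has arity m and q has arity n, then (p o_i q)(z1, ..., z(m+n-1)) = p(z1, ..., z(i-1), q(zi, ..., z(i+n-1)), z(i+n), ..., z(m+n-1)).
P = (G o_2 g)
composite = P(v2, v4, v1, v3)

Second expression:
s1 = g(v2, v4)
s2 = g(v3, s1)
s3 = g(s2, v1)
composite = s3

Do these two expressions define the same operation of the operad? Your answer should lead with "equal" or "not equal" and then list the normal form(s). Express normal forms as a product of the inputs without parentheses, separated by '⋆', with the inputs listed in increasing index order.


The first composite normalizes to v1 ⋆ v2 ⋆ v3 ⋆ v4
The second composite normalizes to v1 ⋆ v2 ⋆ v3 ⋆ v4
One common form — equal.

equal; the common form is v1 ⋆ v2 ⋆ v3 ⋆ v4


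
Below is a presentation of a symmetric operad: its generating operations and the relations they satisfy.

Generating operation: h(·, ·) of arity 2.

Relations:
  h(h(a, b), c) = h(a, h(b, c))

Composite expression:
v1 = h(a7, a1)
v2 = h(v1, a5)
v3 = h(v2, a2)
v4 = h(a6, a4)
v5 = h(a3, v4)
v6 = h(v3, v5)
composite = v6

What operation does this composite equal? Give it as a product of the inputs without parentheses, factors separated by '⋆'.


Every regrouping of h is equal, so read the a-inputs in written order.
h(a7, a1) flattens to a7 ⋆ a1
h(h(a7, a1), a5) flattens to a7 ⋆ a1 ⋆ a5
h(h(h(a7, a1), a5), a2) flattens to a7 ⋆ a1 ⋆ a5 ⋆ a2
h(a6, a4) flattens to a6 ⋆ a4
h(a3, h(a6, a4)) flattens to a3 ⋆ a6 ⋆ a4
h(h(h(h(a7, a1), a5), a2), h(a3, h(a6, a4))) flattens to a7 ⋆ a1 ⋆ a5 ⋆ a2 ⋆ a3 ⋆ a6 ⋆ a4

a7 ⋆ a1 ⋆ a5 ⋆ a2 ⋆ a3 ⋆ a6 ⋆ a4


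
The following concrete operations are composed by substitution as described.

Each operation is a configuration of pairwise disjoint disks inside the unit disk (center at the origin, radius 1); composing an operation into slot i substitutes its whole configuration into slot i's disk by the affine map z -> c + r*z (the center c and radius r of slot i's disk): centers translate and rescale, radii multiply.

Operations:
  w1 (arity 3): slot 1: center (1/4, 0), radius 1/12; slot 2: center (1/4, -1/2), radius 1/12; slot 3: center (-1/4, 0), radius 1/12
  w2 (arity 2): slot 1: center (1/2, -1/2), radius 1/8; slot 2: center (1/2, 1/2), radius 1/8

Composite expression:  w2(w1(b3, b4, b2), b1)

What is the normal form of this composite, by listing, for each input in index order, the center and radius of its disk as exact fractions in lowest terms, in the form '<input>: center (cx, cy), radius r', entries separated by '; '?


b1: center (1/2, 1/2), radius 1/8; b2: center (15/32, -1/2), radius 1/96; b3: center (17/32, -1/2), radius 1/96; b4: center (17/32, -9/16), radius 1/96

Nesting under w2 composes maps z -> c + r*z down each b-path.
b3: after 2 affine steps, its disk has center (17/32, -1/2), radius 1/96
b4: after 2 affine steps, its disk has center (17/32, -9/16), radius 1/96
b2: after 2 affine steps, its disk has center (15/32, -1/2), radius 1/96
b1: after 1 affine step, its disk has center (1/2, 1/2), radius 1/8


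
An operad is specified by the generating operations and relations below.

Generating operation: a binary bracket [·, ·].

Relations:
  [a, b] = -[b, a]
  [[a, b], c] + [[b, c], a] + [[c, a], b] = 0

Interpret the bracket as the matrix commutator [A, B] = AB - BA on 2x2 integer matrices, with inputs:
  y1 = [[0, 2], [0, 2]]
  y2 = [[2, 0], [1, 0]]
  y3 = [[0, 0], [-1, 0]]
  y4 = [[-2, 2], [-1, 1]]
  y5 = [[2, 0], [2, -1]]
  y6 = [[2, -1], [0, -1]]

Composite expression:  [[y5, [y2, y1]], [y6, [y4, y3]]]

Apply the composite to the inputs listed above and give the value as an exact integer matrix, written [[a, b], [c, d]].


[y2, y1] = [[-2, 4], [-2, 2]]
[y5, [y2, y1]] = [[-8, 12], [-2, 8]]
[y4, y3] = [[-2, 0], [-3, 2]]
[y6, [y4, y3]] = [[3, -4], [9, -3]]
[[y5, [y2, y1]], [y6, [y4, y3]]] = [[100, -8], [132, -100]]

[[100, -8], [132, -100]]


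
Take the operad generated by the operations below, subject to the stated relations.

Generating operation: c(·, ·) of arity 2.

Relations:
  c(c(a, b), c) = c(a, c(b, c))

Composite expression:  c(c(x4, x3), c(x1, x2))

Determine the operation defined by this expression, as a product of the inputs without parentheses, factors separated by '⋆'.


Under associativity of c, the answer is the x's in reading order.
c(x4, x3) flattens to x4 ⋆ x3
c(x1, x2) flattens to x1 ⋆ x2
c(c(x4, x3), c(x1, x2)) flattens to x4 ⋆ x3 ⋆ x1 ⋆ x2

x4 ⋆ x3 ⋆ x1 ⋆ x2


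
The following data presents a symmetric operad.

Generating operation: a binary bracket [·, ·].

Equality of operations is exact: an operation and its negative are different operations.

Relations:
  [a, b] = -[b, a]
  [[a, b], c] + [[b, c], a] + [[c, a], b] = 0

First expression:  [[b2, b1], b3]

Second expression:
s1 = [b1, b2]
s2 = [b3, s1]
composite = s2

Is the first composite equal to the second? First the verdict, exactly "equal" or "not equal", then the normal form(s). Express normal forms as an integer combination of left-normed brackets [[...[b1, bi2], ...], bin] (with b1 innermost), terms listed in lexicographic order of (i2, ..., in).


equal; both compose to -[[b1, b2], b3]

The first expression reduces to -[[b1, b2], b3]
The second expression reduces to -[[b1, b2], b3]
Both agree, so they are equal.


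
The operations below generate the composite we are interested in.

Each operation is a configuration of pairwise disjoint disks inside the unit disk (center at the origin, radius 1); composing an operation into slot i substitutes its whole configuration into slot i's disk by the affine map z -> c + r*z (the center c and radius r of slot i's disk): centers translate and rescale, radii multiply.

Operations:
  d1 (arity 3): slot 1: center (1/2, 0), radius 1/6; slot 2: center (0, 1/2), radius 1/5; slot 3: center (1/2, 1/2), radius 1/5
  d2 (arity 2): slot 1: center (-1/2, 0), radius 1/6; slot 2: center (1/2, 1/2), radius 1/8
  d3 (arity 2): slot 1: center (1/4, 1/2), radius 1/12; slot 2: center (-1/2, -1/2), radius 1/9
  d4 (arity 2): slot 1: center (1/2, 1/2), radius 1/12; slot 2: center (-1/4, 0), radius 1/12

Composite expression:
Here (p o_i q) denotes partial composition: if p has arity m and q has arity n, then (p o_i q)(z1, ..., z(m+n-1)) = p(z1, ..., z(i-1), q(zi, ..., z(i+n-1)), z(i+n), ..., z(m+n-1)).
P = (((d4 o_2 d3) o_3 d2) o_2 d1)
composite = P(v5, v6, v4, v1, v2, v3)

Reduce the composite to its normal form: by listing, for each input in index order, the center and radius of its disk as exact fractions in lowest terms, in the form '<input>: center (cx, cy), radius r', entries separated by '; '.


v1: center (-65/288, 13/288), radius 1/720; v2: center (-8/27, -1/24), radius 1/648; v3: center (-31/108, -1/27), radius 1/864; v4: center (-11/48, 13/288), radius 1/720; v5: center (1/2, 1/2), radius 1/12; v6: center (-65/288, 1/24), radius 1/864

Each v-disk chains the slot maps above it in d4; radii multiply.
for v5, the 1-step affine chain lands on center (1/2, 1/2), radius 1/12
for v6, the 3-step affine chain lands on center (-65/288, 1/24), radius 1/864
for v4, the 3-step affine chain lands on center (-11/48, 13/288), radius 1/720
for v1, the 3-step affine chain lands on center (-65/288, 13/288), radius 1/720
for v2, the 3-step affine chain lands on center (-8/27, -1/24), radius 1/648
for v3, the 3-step affine chain lands on center (-31/108, -1/27), radius 1/864


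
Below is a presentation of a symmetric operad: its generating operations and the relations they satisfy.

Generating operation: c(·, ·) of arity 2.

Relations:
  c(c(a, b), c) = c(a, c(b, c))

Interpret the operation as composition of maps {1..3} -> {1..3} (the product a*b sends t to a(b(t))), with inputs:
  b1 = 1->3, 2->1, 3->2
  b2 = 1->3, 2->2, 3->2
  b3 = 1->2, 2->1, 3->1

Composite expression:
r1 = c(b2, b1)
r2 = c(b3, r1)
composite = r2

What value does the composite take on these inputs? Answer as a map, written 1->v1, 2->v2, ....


c(b2, b1) = 1->2, 2->3, 3->2
c(b3, c(b2, b1)) = 1->1, 2->1, 3->1

1->1, 2->1, 3->1


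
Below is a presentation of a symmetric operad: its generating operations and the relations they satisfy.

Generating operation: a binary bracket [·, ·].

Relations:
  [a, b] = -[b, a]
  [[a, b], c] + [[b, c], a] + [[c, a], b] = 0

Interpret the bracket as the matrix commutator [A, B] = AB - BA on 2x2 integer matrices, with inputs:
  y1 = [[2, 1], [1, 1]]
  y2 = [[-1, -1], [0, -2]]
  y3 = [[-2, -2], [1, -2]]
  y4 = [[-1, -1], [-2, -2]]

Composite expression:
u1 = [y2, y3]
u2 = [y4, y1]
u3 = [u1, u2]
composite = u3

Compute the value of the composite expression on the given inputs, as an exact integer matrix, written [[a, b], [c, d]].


[[8, 0], [-8, -8]]


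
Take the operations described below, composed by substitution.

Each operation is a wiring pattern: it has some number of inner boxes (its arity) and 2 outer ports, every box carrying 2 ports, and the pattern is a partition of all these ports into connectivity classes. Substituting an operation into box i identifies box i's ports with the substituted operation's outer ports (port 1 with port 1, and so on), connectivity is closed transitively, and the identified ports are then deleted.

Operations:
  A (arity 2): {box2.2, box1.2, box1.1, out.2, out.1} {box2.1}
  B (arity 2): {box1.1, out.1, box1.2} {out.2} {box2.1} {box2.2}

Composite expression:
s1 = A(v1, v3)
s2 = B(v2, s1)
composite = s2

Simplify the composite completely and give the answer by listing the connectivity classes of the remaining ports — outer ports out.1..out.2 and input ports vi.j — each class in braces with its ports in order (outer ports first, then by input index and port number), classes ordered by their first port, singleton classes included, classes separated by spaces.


Treat the ports identified at B as solder joints: merge, then drop.
composing A on (v1, v3), with out.j its own outer ports: {out.1, out.2, v1.1, v1.2, v3.2} {v3.1}
composing B on (v2, v1, v3), with out.j its own outer ports: {out.1, v2.1, v2.2} {out.2} {v1.1, v1.2, v3.2} {v3.1}

{out.1, v2.1, v2.2} {out.2} {v1.1, v1.2, v3.2} {v3.1}


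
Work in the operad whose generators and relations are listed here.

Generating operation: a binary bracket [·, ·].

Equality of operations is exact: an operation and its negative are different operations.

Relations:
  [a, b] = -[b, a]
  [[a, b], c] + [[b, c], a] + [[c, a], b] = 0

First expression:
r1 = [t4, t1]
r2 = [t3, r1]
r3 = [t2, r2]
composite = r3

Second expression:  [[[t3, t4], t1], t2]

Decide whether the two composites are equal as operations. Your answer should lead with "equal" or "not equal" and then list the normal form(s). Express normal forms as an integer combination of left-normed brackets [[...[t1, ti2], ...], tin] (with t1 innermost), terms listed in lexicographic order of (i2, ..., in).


not equal; the first gives -[[[t1, t4], t3], t2] and the second -[[[t1, t3], t4], t2] + [[[t1, t4], t3], t2]

The first expression reduces to -[[[t1, t4], t3], t2]
The second expression reduces to -[[[t1, t3], t4], t2] + [[[t1, t4], t3], t2]
The normal forms differ: not equal.


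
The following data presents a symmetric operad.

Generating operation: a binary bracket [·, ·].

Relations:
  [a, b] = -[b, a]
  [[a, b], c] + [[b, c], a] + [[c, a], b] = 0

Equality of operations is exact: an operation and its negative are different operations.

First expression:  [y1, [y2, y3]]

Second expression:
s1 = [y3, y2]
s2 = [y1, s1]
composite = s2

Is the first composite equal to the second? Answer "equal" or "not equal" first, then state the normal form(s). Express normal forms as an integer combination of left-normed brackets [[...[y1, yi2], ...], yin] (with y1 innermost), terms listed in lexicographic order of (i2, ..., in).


not equal — first [[y1, y2], y3] - [[y1, y3], y2], second -[[y1, y2], y3] + [[y1, y3], y2]

The first composite normalizes to [[y1, y2], y3] - [[y1, y3], y2]
The second composite normalizes to -[[y1, y2], y3] + [[y1, y3], y2]
No match — not equal.
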